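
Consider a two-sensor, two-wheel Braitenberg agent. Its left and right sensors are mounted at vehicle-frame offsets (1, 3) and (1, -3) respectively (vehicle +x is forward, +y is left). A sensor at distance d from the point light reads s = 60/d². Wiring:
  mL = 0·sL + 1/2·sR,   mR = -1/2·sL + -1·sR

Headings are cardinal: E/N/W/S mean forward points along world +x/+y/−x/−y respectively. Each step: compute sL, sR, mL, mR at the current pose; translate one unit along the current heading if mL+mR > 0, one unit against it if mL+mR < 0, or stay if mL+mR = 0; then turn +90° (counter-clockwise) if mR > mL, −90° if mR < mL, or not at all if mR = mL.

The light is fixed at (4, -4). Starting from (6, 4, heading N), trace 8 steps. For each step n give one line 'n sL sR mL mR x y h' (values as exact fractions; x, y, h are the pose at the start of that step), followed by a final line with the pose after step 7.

0 30/41 30/53 15/53 -2025/2173 6 4 N
1 60/109 12/5 6/5 -1458/545 6 3 E
2 15/13 3/2 3/4 -27/13 5 3 S
3 12/5 60/121 30/121 -1026/605 5 4 W
4 30/41 30/53 15/53 -2025/2173 6 4 N
5 60/109 12/5 6/5 -1458/545 6 3 E
6 15/13 3/2 3/4 -27/13 5 3 S
7 12/5 60/121 30/121 -1026/605 5 4 W
final 6 4 N

n=0: pose=(6,4,N); sL=30/41, sR=30/53; mL=15/53, mR=-2025/2173; mL+mR=-1410/2173 → advance -1; mR−mL=-2640/2173 → turn -1·90°
n=1: pose=(6,3,E); sL=60/109, sR=12/5; mL=6/5, mR=-1458/545; mL+mR=-804/545 → advance -1; mR−mL=-2112/545 → turn -1·90°
n=2: pose=(5,3,S); sL=15/13, sR=3/2; mL=3/4, mR=-27/13; mL+mR=-69/52 → advance -1; mR−mL=-147/52 → turn -1·90°
n=3: pose=(5,4,W); sL=12/5, sR=60/121; mL=30/121, mR=-1026/605; mL+mR=-876/605 → advance -1; mR−mL=-1176/605 → turn -1·90°
n=4: pose=(6,4,N); sL=30/41, sR=30/53; mL=15/53, mR=-2025/2173; mL+mR=-1410/2173 → advance -1; mR−mL=-2640/2173 → turn -1·90°
n=5: pose=(6,3,E); sL=60/109, sR=12/5; mL=6/5, mR=-1458/545; mL+mR=-804/545 → advance -1; mR−mL=-2112/545 → turn -1·90°
n=6: pose=(5,3,S); sL=15/13, sR=3/2; mL=3/4, mR=-27/13; mL+mR=-69/52 → advance -1; mR−mL=-147/52 → turn -1·90°
n=7: pose=(5,4,W); sL=12/5, sR=60/121; mL=30/121, mR=-1026/605; mL+mR=-876/605 → advance -1; mR−mL=-1176/605 → turn -1·90°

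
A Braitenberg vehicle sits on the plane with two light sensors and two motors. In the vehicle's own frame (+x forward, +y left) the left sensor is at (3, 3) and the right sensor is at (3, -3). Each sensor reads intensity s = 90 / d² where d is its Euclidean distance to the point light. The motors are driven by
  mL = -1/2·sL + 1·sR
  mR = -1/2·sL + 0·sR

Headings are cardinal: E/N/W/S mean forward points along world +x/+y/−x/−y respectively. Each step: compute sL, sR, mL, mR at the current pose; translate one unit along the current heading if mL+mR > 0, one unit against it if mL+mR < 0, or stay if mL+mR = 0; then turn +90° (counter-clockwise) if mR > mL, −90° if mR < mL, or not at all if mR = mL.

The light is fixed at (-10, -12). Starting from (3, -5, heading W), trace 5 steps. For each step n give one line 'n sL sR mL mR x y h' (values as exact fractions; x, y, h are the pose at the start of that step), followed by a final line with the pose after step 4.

0 45/58 9/20 9/145 -45/116 3 -5 W
1 90/221 90/389 2385/85969 -45/221 4 -5 N
2 9/37 45/149 1989/11026 -9/74 4 -6 E
3 10/37 10/17 285/629 -5/37 5 -6 S
4 45/74 45/104 495/3848 -45/148 5 -7 W
final 6 -7 N

n=0: pose=(3,-5,W); sL=45/58, sR=9/20; mL=9/145, mR=-45/116; mL+mR=-189/580 → advance -1; mR−mL=-9/20 → turn -1·90°
n=1: pose=(4,-5,N); sL=90/221, sR=90/389; mL=2385/85969, mR=-45/221; mL+mR=-15120/85969 → advance -1; mR−mL=-90/389 → turn -1·90°
n=2: pose=(4,-6,E); sL=9/37, sR=45/149; mL=1989/11026, mR=-9/74; mL+mR=324/5513 → advance +1; mR−mL=-45/149 → turn -1·90°
n=3: pose=(5,-6,S); sL=10/37, sR=10/17; mL=285/629, mR=-5/37; mL+mR=200/629 → advance +1; mR−mL=-10/17 → turn -1·90°
n=4: pose=(5,-7,W); sL=45/74, sR=45/104; mL=495/3848, mR=-45/148; mL+mR=-675/3848 → advance -1; mR−mL=-45/104 → turn -1·90°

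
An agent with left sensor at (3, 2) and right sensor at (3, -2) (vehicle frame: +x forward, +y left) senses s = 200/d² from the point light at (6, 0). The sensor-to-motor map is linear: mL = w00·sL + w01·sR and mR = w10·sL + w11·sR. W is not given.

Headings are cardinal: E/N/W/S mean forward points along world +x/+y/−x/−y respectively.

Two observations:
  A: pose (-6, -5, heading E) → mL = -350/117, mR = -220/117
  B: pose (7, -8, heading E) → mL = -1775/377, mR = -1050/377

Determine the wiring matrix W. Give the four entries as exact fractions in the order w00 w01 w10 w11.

-1 -1/2 -1/2 -1/2

obs A: pose=(-6,-5,E) → sL=20/9, sR=20/13, mL=-350/117, mR=-220/117
obs B: pose=(7,-8,E) → sL=50/13, sR=50/29, mL=-1775/377, mR=-1050/377
sensor matrix S = [[20/9, 20/13], [50/13, 50/29]]; det S = -92000/44109
solve [mL_A; mL_B] = S·[w00; w01] and [mR_A; mR_B] = S·[w10; w11]:
  w00 = -1, w01 = -1/2, w10 = -1/2, w11 = -1/2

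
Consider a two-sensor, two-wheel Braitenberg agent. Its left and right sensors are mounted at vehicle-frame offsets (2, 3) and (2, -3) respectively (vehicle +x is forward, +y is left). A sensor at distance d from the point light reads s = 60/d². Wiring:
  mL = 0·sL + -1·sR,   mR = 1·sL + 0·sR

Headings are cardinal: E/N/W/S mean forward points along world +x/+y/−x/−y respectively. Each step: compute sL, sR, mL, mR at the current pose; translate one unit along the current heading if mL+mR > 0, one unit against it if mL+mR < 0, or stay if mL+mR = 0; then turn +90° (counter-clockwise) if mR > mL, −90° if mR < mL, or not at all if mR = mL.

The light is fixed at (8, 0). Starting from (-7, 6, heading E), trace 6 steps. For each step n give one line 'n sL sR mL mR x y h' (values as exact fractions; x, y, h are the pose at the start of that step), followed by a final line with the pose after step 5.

n=0: pose=(-7,6,E); sL=6/25, sR=30/89; mL=-30/89, mR=6/25; mL+mR=-216/2225 → advance -1; mR−mL=1284/2225 → turn +1·90°
n=1: pose=(-8,6,N); sL=12/85, sR=60/233; mL=-60/233, mR=12/85; mL+mR=-2304/19805 → advance -1; mR−mL=7896/19805 → turn +1·90°
n=2: pose=(-8,5,W); sL=15/82, sR=15/97; mL=-15/97, mR=15/82; mL+mR=225/7954 → advance +1; mR−mL=2685/7954 → turn +1·90°
n=3: pose=(-9,5,S); sL=12/41, sR=60/409; mL=-60/409, mR=12/41; mL+mR=2448/16769 → advance +1; mR−mL=7368/16769 → turn +1·90°
n=4: pose=(-9,4,E); sL=30/137, sR=30/113; mL=-30/113, mR=30/137; mL+mR=-720/15481 → advance -1; mR−mL=7500/15481 → turn +1·90°
n=5: pose=(-10,4,N); sL=20/159, sR=20/87; mL=-20/87, mR=20/159; mL+mR=-160/1537 → advance -1; mR−mL=1640/4611 → turn +1·90°

0 6/25 30/89 -30/89 6/25 -7 6 E
1 12/85 60/233 -60/233 12/85 -8 6 N
2 15/82 15/97 -15/97 15/82 -8 5 W
3 12/41 60/409 -60/409 12/41 -9 5 S
4 30/137 30/113 -30/113 30/137 -9 4 E
5 20/159 20/87 -20/87 20/159 -10 4 N
final -10 3 W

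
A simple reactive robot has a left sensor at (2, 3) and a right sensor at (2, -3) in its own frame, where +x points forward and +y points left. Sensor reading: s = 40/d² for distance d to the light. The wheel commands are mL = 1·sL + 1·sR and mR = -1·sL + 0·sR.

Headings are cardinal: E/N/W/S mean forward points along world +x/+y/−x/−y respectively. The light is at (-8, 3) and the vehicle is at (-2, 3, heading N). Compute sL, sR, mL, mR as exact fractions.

40/13 8/17 784/221 -40/13

left sensor world pos  = (-5, 5); dL² = 13
right sensor world pos = (1, 5); dR² = 85
sL = 40/13 = 40/13
sR = 40/85 = 8/17
mL = 1·sL + 1·sR = 784/221
mR = -1·sL + 0·sR = -40/13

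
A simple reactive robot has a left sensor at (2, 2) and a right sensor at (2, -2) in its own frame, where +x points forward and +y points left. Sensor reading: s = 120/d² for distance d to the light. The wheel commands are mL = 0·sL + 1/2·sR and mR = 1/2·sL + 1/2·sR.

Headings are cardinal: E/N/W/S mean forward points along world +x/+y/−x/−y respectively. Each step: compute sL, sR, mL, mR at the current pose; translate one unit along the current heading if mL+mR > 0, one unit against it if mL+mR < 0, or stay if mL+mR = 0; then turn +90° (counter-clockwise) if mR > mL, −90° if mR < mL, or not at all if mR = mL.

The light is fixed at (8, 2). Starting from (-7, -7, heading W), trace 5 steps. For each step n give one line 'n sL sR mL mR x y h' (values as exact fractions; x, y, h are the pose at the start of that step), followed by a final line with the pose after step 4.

n=0: pose=(-7,-7,W); sL=12/41, sR=60/169; mL=30/169, mR=2244/6929; mL+mR=3474/6929 → advance +1; mR−mL=6/41 → turn +1·90°
n=1: pose=(-8,-7,S); sL=120/317, sR=24/89; mL=12/89, mR=9144/28213; mL+mR=12948/28213 → advance +1; mR−mL=60/317 → turn +1·90°
n=2: pose=(-8,-8,E); sL=6/13, sR=6/17; mL=3/17, mR=90/221; mL+mR=129/221 → advance +1; mR−mL=3/13 → turn +1·90°
n=3: pose=(-7,-8,N); sL=120/353, sR=120/233; mL=60/233, mR=35160/82249; mL+mR=56340/82249 → advance +1; mR−mL=60/353 → turn +1·90°
n=4: pose=(-7,-7,W); sL=12/41, sR=60/169; mL=30/169, mR=2244/6929; mL+mR=3474/6929 → advance +1; mR−mL=6/41 → turn +1·90°

0 12/41 60/169 30/169 2244/6929 -7 -7 W
1 120/317 24/89 12/89 9144/28213 -8 -7 S
2 6/13 6/17 3/17 90/221 -8 -8 E
3 120/353 120/233 60/233 35160/82249 -7 -8 N
4 12/41 60/169 30/169 2244/6929 -7 -7 W
final -8 -7 S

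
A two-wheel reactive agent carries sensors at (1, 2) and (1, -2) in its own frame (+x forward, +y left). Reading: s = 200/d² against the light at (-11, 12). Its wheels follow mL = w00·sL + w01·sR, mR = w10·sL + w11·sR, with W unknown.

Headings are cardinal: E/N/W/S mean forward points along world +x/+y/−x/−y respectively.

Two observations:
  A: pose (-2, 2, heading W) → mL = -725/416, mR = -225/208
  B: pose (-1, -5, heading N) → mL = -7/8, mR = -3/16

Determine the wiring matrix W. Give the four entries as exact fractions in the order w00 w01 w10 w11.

-1 -1/2 1/2 -1

obs A: pose=(-2,2,W) → sL=25/26, sR=25/16, mL=-725/416, mR=-225/208
obs B: pose=(-1,-5,N) → sL=5/8, sR=1/2, mL=-7/8, mR=-3/16
sensor matrix S = [[25/26, 25/16], [5/8, 1/2]]; det S = -825/1664
solve [mL_A; mL_B] = S·[w00; w01] and [mR_A; mR_B] = S·[w10; w11]:
  w00 = -1, w01 = -1/2, w10 = 1/2, w11 = -1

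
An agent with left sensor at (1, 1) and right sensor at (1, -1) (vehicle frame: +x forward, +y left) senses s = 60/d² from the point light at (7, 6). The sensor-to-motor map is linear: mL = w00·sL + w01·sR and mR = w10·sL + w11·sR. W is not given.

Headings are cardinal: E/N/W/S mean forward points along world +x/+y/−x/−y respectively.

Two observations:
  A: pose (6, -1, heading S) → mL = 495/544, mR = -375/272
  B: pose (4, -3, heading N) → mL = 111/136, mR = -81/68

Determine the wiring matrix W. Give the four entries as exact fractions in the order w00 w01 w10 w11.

1/2 1/2 -1 -1/2

obs A: pose=(6,-1,S) → sL=15/16, sR=15/17, mL=495/544, mR=-375/272
obs B: pose=(4,-3,N) → sL=3/4, sR=15/17, mL=111/136, mR=-81/68
sensor matrix S = [[15/16, 15/17], [3/4, 15/17]]; det S = 45/272
solve [mL_A; mL_B] = S·[w00; w01] and [mR_A; mR_B] = S·[w10; w11]:
  w00 = 1/2, w01 = 1/2, w10 = -1, w11 = -1/2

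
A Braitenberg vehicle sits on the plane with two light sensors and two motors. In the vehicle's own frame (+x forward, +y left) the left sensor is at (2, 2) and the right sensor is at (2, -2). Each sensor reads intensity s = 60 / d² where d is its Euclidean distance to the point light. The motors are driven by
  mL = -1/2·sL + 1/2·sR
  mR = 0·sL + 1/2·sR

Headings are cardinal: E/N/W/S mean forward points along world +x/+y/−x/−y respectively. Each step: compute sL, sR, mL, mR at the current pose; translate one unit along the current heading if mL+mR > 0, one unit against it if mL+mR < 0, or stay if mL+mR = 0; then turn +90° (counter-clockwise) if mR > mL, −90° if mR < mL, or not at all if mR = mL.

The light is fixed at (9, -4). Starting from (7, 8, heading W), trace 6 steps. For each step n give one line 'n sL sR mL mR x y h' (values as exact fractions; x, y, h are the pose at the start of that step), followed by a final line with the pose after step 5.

0 15/29 15/53 -180/1537 15/106 7 8 W
1 60/101 12/25 -144/2525 6/25 6 8 S
2 6/17 30/41 132/697 15/41 6 7 E
3 12/37 60/169 96/6253 30/169 7 7 N
4 15/29 15/53 -180/1537 15/106 7 8 W
5 60/101 12/25 -144/2525 6/25 6 8 S
final 6 7 E

n=0: pose=(7,8,W); sL=15/29, sR=15/53; mL=-180/1537, mR=15/106; mL+mR=75/3074 → advance +1; mR−mL=15/58 → turn +1·90°
n=1: pose=(6,8,S); sL=60/101, sR=12/25; mL=-144/2525, mR=6/25; mL+mR=462/2525 → advance +1; mR−mL=30/101 → turn +1·90°
n=2: pose=(6,7,E); sL=6/17, sR=30/41; mL=132/697, mR=15/41; mL+mR=387/697 → advance +1; mR−mL=3/17 → turn +1·90°
n=3: pose=(7,7,N); sL=12/37, sR=60/169; mL=96/6253, mR=30/169; mL+mR=1206/6253 → advance +1; mR−mL=6/37 → turn +1·90°
n=4: pose=(7,8,W); sL=15/29, sR=15/53; mL=-180/1537, mR=15/106; mL+mR=75/3074 → advance +1; mR−mL=15/58 → turn +1·90°
n=5: pose=(6,8,S); sL=60/101, sR=12/25; mL=-144/2525, mR=6/25; mL+mR=462/2525 → advance +1; mR−mL=30/101 → turn +1·90°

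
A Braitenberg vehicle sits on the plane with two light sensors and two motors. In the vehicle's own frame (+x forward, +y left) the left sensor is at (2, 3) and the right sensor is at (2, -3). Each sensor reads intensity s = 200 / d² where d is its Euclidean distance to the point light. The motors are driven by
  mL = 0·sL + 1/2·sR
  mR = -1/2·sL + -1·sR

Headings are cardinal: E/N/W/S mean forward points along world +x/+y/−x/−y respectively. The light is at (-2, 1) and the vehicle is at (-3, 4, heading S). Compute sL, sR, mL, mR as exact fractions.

40 200/17 100/17 -540/17

left sensor world pos  = (0, 2); dL² = 5
right sensor world pos = (-6, 2); dR² = 17
sL = 200/5 = 40
sR = 200/17 = 200/17
mL = 0·sL + 1/2·sR = 100/17
mR = -1/2·sL + -1·sR = -540/17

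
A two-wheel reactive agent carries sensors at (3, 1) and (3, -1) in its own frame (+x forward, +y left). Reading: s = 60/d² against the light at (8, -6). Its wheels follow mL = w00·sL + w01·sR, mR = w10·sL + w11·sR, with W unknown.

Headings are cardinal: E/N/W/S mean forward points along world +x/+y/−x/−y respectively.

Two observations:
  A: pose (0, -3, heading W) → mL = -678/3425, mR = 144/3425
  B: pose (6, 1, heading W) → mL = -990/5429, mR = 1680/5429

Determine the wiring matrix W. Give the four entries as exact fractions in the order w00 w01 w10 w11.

1/2 -1 1 -1

obs A: pose=(0,-3,W) → sL=12/25, sR=60/137, mL=-678/3425, mR=144/3425
obs B: pose=(6,1,W) → sL=60/61, sR=60/89, mL=-990/5429, mR=1680/5429
sensor matrix S = [[12/25, 60/137], [60/61, 60/89]]; det S = -398592/3718865
solve [mL_A; mL_B] = S·[w00; w01] and [mR_A; mR_B] = S·[w10; w11]:
  w00 = 1/2, w01 = -1, w10 = 1, w11 = -1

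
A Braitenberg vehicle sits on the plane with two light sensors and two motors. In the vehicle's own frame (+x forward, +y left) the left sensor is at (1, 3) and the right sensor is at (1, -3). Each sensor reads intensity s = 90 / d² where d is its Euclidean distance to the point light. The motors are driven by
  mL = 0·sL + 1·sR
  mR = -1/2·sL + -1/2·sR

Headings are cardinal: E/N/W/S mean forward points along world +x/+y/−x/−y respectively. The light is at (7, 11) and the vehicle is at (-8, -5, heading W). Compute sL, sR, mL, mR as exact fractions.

left sensor world pos  = (-9, -8); dL² = 617
right sensor world pos = (-9, -2); dR² = 425
sL = 90/617 = 90/617
sR = 90/425 = 18/85
mL = 0·sL + 1·sR = 18/85
mR = -1/2·sL + -1/2·sR = -9378/52445

90/617 18/85 18/85 -9378/52445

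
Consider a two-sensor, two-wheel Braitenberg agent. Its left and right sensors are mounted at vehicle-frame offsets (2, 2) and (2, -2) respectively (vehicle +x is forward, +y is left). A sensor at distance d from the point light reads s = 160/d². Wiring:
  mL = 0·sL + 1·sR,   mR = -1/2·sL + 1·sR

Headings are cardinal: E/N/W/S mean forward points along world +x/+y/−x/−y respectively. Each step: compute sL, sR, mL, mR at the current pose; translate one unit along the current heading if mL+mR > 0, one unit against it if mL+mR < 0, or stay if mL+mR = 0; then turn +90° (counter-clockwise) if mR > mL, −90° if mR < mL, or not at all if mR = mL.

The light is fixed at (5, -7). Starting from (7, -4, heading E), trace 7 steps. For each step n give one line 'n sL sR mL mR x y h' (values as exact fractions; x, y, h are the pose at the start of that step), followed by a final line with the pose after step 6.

0 160/41 160/17 160/17 5200/697 7 -4 E
1 80/13 80 80 1000/13 8 -4 S
2 160 160/17 160/17 -1200/17 8 -5 W
3 8 40/13 40/13 -12/13 9 -5 N
4 160/61 160/37 160/37 6800/2257 9 -4 E
5 16/5 16 16 72/5 10 -4 S
6 160/9 32/5 32/5 -112/45 10 -5 W
final 9 -5 N

n=0: pose=(7,-4,E); sL=160/41, sR=160/17; mL=160/17, mR=5200/697; mL+mR=11760/697 → advance +1; mR−mL=-80/41 → turn -1·90°
n=1: pose=(8,-4,S); sL=80/13, sR=80; mL=80, mR=1000/13; mL+mR=2040/13 → advance +1; mR−mL=-40/13 → turn -1·90°
n=2: pose=(8,-5,W); sL=160, sR=160/17; mL=160/17, mR=-1200/17; mL+mR=-1040/17 → advance -1; mR−mL=-80 → turn -1·90°
n=3: pose=(9,-5,N); sL=8, sR=40/13; mL=40/13, mR=-12/13; mL+mR=28/13 → advance +1; mR−mL=-4 → turn -1·90°
n=4: pose=(9,-4,E); sL=160/61, sR=160/37; mL=160/37, mR=6800/2257; mL+mR=16560/2257 → advance +1; mR−mL=-80/61 → turn -1·90°
n=5: pose=(10,-4,S); sL=16/5, sR=16; mL=16, mR=72/5; mL+mR=152/5 → advance +1; mR−mL=-8/5 → turn -1·90°
n=6: pose=(10,-5,W); sL=160/9, sR=32/5; mL=32/5, mR=-112/45; mL+mR=176/45 → advance +1; mR−mL=-80/9 → turn -1·90°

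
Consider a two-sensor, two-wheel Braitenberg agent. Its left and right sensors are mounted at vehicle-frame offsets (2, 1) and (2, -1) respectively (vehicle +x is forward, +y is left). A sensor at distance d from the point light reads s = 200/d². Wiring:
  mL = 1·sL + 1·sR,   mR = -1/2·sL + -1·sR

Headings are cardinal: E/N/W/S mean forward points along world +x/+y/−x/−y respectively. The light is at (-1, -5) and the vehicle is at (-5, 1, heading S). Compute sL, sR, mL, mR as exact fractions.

left sensor world pos  = (-4, -1); dL² = 25
right sensor world pos = (-6, -1); dR² = 41
sL = 200/25 = 8
sR = 200/41 = 200/41
mL = 1·sL + 1·sR = 528/41
mR = -1/2·sL + -1·sR = -364/41

8 200/41 528/41 -364/41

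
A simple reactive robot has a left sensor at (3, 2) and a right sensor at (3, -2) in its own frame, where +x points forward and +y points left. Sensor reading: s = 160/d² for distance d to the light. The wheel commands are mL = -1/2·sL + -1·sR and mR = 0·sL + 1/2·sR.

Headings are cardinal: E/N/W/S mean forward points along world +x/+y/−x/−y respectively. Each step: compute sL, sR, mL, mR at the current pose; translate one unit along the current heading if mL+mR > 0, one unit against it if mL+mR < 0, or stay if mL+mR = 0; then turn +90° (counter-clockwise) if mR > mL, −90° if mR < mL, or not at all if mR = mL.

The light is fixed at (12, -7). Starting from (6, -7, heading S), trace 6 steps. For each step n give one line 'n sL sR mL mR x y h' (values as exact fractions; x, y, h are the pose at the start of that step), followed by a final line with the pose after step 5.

0 32/5 160/73 -1968/365 80/73 6 -7 S
1 80/9 16 -184/9 8 6 -6 E
2 160/97 160/41 -18800/3977 80/41 5 -6 N
3 20/13 20/13 -30/13 10/13 5 -7 W
4 32/5 160/73 -1968/365 80/73 6 -7 S
5 80/9 16 -184/9 8 6 -6 E
final 5 -6 N

n=0: pose=(6,-7,S); sL=32/5, sR=160/73; mL=-1968/365, mR=80/73; mL+mR=-1568/365 → advance -1; mR−mL=2368/365 → turn +1·90°
n=1: pose=(6,-6,E); sL=80/9, sR=16; mL=-184/9, mR=8; mL+mR=-112/9 → advance -1; mR−mL=256/9 → turn +1·90°
n=2: pose=(5,-6,N); sL=160/97, sR=160/41; mL=-18800/3977, mR=80/41; mL+mR=-11040/3977 → advance -1; mR−mL=26560/3977 → turn +1·90°
n=3: pose=(5,-7,W); sL=20/13, sR=20/13; mL=-30/13, mR=10/13; mL+mR=-20/13 → advance -1; mR−mL=40/13 → turn +1·90°
n=4: pose=(6,-7,S); sL=32/5, sR=160/73; mL=-1968/365, mR=80/73; mL+mR=-1568/365 → advance -1; mR−mL=2368/365 → turn +1·90°
n=5: pose=(6,-6,E); sL=80/9, sR=16; mL=-184/9, mR=8; mL+mR=-112/9 → advance -1; mR−mL=256/9 → turn +1·90°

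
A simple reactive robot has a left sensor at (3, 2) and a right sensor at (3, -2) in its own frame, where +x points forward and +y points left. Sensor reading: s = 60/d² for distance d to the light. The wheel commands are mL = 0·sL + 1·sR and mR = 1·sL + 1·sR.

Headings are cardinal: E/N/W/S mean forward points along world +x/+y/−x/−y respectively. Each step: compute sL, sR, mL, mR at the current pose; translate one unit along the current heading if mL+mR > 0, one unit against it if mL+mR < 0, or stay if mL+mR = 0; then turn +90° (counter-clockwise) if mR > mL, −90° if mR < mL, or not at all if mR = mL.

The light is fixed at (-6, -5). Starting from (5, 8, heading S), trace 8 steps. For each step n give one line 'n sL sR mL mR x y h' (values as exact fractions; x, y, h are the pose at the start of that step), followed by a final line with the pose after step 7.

0 60/269 60/181 60/181 27000/48689 5 8 S
1 15/98 15/74 15/74 645/1813 5 7 E
2 12/65 60/421 60/421 8952/27365 6 7 N
3 30/101 10/51 10/51 2540/5151 6 8 W
4 60/269 60/181 60/181 27000/48689 5 8 S
5 15/98 15/74 15/74 645/1813 5 7 E
6 12/65 60/421 60/421 8952/27365 6 7 N
7 30/101 10/51 10/51 2540/5151 6 8 W
final 5 8 S

n=0: pose=(5,8,S); sL=60/269, sR=60/181; mL=60/181, mR=27000/48689; mL+mR=43140/48689 → advance +1; mR−mL=60/269 → turn +1·90°
n=1: pose=(5,7,E); sL=15/98, sR=15/74; mL=15/74, mR=645/1813; mL+mR=2025/3626 → advance +1; mR−mL=15/98 → turn +1·90°
n=2: pose=(6,7,N); sL=12/65, sR=60/421; mL=60/421, mR=8952/27365; mL+mR=12852/27365 → advance +1; mR−mL=12/65 → turn +1·90°
n=3: pose=(6,8,W); sL=30/101, sR=10/51; mL=10/51, mR=2540/5151; mL+mR=3550/5151 → advance +1; mR−mL=30/101 → turn +1·90°
n=4: pose=(5,8,S); sL=60/269, sR=60/181; mL=60/181, mR=27000/48689; mL+mR=43140/48689 → advance +1; mR−mL=60/269 → turn +1·90°
n=5: pose=(5,7,E); sL=15/98, sR=15/74; mL=15/74, mR=645/1813; mL+mR=2025/3626 → advance +1; mR−mL=15/98 → turn +1·90°
n=6: pose=(6,7,N); sL=12/65, sR=60/421; mL=60/421, mR=8952/27365; mL+mR=12852/27365 → advance +1; mR−mL=12/65 → turn +1·90°
n=7: pose=(6,8,W); sL=30/101, sR=10/51; mL=10/51, mR=2540/5151; mL+mR=3550/5151 → advance +1; mR−mL=30/101 → turn +1·90°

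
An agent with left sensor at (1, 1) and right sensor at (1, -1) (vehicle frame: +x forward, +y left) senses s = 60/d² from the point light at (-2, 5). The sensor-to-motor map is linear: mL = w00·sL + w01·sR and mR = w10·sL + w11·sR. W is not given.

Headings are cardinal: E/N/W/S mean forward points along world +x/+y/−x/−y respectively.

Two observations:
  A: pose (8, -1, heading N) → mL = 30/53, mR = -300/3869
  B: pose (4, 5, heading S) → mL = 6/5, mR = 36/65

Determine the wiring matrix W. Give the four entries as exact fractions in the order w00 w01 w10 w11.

1 0 -1/2 1/2

obs A: pose=(8,-1,N) → sL=30/53, sR=30/73, mL=30/53, mR=-300/3869
obs B: pose=(4,5,S) → sL=6/5, sR=30/13, mL=6/5, mR=36/65
sensor matrix S = [[30/53, 30/73], [6/5, 30/13]]; det S = 40896/50297
solve [mL_A; mL_B] = S·[w00; w01] and [mR_A; mR_B] = S·[w10; w11]:
  w00 = 1, w01 = 0, w10 = -1/2, w11 = 1/2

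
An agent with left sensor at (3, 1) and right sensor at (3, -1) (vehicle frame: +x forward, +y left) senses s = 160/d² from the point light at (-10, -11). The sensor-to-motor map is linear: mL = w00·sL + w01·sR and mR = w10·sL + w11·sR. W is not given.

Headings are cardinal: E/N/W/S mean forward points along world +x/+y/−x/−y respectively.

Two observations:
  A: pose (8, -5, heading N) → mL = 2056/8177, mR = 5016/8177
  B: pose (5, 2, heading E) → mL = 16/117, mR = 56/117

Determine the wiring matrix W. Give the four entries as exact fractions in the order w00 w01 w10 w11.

obs A: pose=(8,-5,N) → sL=16/37, sR=80/221, mL=2056/8177, mR=5016/8177
obs B: pose=(5,2,E) → sL=4/13, sR=40/117, mL=16/117, mR=56/117
sensor matrix S = [[16/37, 80/221], [4/13, 40/117]]; det S = 34880/956709
solve [mL_A; mL_B] = S·[w00; w01] and [mR_A; mR_B] = S·[w10; w11]:
  w00 = 1, w01 = -1/2, w10 = 1, w11 = 1/2

1 -1/2 1 1/2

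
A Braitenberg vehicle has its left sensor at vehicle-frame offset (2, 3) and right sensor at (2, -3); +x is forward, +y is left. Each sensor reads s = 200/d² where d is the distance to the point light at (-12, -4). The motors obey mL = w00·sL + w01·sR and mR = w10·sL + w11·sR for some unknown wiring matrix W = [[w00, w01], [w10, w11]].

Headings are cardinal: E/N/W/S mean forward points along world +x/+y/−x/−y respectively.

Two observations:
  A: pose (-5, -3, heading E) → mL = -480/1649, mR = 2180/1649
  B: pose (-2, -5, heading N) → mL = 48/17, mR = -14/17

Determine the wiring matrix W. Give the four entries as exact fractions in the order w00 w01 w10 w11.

1 -1 -1/2 1

obs A: pose=(-5,-3,E) → sL=200/97, sR=40/17, mL=-480/1649, mR=2180/1649
obs B: pose=(-2,-5,N) → sL=4, sR=20/17, mL=48/17, mR=-14/17
sensor matrix S = [[200/97, 40/17], [4, 20/17]]; det S = -11520/1649
solve [mL_A; mL_B] = S·[w00; w01] and [mR_A; mR_B] = S·[w10; w11]:
  w00 = 1, w01 = -1, w10 = -1/2, w11 = 1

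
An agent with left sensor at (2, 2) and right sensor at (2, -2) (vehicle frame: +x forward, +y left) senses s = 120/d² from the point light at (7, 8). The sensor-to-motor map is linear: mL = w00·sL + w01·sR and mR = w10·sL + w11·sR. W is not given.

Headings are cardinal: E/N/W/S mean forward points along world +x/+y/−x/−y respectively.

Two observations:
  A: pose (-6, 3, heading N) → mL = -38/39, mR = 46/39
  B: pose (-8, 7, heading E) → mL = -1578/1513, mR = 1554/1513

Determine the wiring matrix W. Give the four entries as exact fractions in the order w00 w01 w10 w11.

-1 -1/2 1/2 1

obs A: pose=(-6,3,N) → sL=20/39, sR=12/13, mL=-38/39, mR=46/39
obs B: pose=(-8,7,E) → sL=12/17, sR=60/89, mL=-1578/1513, mR=1554/1513
sensor matrix S = [[20/39, 12/13], [12/17, 60/89]]; det S = -6016/19669
solve [mL_A; mL_B] = S·[w00; w01] and [mR_A; mR_B] = S·[w10; w11]:
  w00 = -1, w01 = -1/2, w10 = 1/2, w11 = 1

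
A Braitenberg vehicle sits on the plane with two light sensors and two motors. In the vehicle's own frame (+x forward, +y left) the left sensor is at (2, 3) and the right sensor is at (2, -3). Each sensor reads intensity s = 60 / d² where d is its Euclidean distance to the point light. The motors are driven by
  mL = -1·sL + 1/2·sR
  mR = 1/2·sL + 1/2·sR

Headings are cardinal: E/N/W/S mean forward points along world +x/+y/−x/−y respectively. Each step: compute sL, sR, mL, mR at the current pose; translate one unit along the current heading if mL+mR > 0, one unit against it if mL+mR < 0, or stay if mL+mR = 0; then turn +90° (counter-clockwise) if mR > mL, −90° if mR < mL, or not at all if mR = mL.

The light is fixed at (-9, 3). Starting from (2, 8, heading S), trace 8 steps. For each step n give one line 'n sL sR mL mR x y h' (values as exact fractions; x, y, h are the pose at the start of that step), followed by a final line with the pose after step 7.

n=0: pose=(2,8,S); sL=12/41, sR=60/73; mL=354/2993, mR=1668/2993; mL+mR=2022/2993 → advance +1; mR−mL=18/41 → turn +1·90°
n=1: pose=(2,7,E); sL=30/109, sR=6/17; mL=-183/1853, mR=582/1853; mL+mR=399/1853 → advance +1; mR−mL=45/109 → turn +1·90°
n=2: pose=(3,7,N); sL=20/39, sR=20/87; mL=-150/377, mR=140/377; mL+mR=-10/377 → advance -1; mR−mL=10/13 → turn +1·90°
n=3: pose=(3,6,W); sL=3/5, sR=15/34; mL=-129/340, mR=177/340; mL+mR=12/85 → advance +1; mR−mL=9/10 → turn +1·90°
n=4: pose=(2,6,S); sL=60/197, sR=12/13; mL=402/2561, mR=1572/2561; mL+mR=1974/2561 → advance +1; mR−mL=90/197 → turn +1·90°
n=5: pose=(2,5,E); sL=30/97, sR=6/17; mL=-219/1649, mR=546/1649; mL+mR=327/1649 → advance +1; mR−mL=45/97 → turn +1·90°
n=6: pose=(3,5,N); sL=60/97, sR=60/241; mL=-11550/23377, mR=10140/23377; mL+mR=-1410/23377 → advance -1; mR−mL=90/97 → turn +1·90°
n=7: pose=(3,4,W); sL=15/26, sR=15/29; mL=-120/377, mR=825/1508; mL+mR=345/1508 → advance +1; mR−mL=45/52 → turn +1·90°

0 12/41 60/73 354/2993 1668/2993 2 8 S
1 30/109 6/17 -183/1853 582/1853 2 7 E
2 20/39 20/87 -150/377 140/377 3 7 N
3 3/5 15/34 -129/340 177/340 3 6 W
4 60/197 12/13 402/2561 1572/2561 2 6 S
5 30/97 6/17 -219/1649 546/1649 2 5 E
6 60/97 60/241 -11550/23377 10140/23377 3 5 N
7 15/26 15/29 -120/377 825/1508 3 4 W
final 2 4 S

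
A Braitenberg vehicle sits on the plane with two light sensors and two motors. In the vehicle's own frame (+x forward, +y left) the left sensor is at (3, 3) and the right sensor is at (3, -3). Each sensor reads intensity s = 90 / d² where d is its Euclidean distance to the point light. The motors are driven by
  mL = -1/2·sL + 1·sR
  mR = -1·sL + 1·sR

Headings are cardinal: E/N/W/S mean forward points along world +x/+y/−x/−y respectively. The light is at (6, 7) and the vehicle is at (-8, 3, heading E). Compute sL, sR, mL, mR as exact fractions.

left sensor world pos  = (-5, 6); dL² = 122
right sensor world pos = (-5, 0); dR² = 170
sL = 90/122 = 45/61
sR = 90/170 = 9/17
mL = -1/2·sL + 1·sR = 333/2074
mR = -1·sL + 1·sR = -216/1037

45/61 9/17 333/2074 -216/1037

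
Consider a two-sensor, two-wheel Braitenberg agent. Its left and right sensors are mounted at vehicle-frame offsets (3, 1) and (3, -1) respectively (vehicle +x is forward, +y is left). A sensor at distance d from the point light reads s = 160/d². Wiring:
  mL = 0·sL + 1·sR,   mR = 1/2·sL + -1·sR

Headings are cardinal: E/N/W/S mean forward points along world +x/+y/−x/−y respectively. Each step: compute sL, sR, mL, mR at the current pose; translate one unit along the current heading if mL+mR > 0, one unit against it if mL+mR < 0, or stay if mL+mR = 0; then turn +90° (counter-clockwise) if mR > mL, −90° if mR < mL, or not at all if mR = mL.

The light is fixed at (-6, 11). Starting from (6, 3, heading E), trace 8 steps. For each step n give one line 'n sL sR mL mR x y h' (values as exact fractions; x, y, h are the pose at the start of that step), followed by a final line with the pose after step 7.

0 80/137 80/153 80/153 -4840/20961 6 3 E
1 160/317 32/53 32/53 -5904/16801 7 3 S
2 4/5 40/41 40/41 -118/205 7 2 W
3 160/157 32/41 32/41 -1744/6437 6 2 N
4 80/137 80/153 80/153 -4840/20961 6 3 E
5 160/317 32/53 32/53 -5904/16801 7 3 S
6 4/5 40/41 40/41 -118/205 7 2 W
7 160/157 32/41 32/41 -1744/6437 6 2 N
final 6 3 E

n=0: pose=(6,3,E); sL=80/137, sR=80/153; mL=80/153, mR=-4840/20961; mL+mR=40/137 → advance +1; mR−mL=-15800/20961 → turn -1·90°
n=1: pose=(7,3,S); sL=160/317, sR=32/53; mL=32/53, mR=-5904/16801; mL+mR=80/317 → advance +1; mR−mL=-16048/16801 → turn -1·90°
n=2: pose=(7,2,W); sL=4/5, sR=40/41; mL=40/41, mR=-118/205; mL+mR=2/5 → advance +1; mR−mL=-318/205 → turn -1·90°
n=3: pose=(6,2,N); sL=160/157, sR=32/41; mL=32/41, mR=-1744/6437; mL+mR=80/157 → advance +1; mR−mL=-6768/6437 → turn -1·90°
n=4: pose=(6,3,E); sL=80/137, sR=80/153; mL=80/153, mR=-4840/20961; mL+mR=40/137 → advance +1; mR−mL=-15800/20961 → turn -1·90°
n=5: pose=(7,3,S); sL=160/317, sR=32/53; mL=32/53, mR=-5904/16801; mL+mR=80/317 → advance +1; mR−mL=-16048/16801 → turn -1·90°
n=6: pose=(7,2,W); sL=4/5, sR=40/41; mL=40/41, mR=-118/205; mL+mR=2/5 → advance +1; mR−mL=-318/205 → turn -1·90°
n=7: pose=(6,2,N); sL=160/157, sR=32/41; mL=32/41, mR=-1744/6437; mL+mR=80/157 → advance +1; mR−mL=-6768/6437 → turn -1·90°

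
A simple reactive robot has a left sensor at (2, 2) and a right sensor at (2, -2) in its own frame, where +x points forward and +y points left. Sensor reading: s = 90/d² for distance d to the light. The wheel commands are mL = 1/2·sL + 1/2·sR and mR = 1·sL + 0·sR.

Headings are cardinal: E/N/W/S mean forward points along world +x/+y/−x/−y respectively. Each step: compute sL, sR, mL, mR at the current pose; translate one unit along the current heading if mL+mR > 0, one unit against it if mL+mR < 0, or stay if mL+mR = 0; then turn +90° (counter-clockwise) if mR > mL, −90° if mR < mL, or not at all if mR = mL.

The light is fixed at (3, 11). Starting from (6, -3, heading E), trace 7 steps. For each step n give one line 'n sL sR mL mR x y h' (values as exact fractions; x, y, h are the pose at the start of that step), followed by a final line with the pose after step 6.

n=0: pose=(6,-3,E); sL=90/169, sR=90/281; mL=20250/47489, mR=90/169; mL+mR=45540/47489 → advance +1; mR−mL=5040/47489 → turn +1·90°
n=1: pose=(7,-3,N); sL=45/74, sR=1/2; mL=41/74, mR=45/74; mL+mR=43/37 → advance +1; mR−mL=2/37 → turn +1·90°
n=2: pose=(7,-2,W); sL=90/229, sR=18/25; mL=3186/5725, mR=90/229; mL+mR=5436/5725 → advance +1; mR−mL=-936/5725 → turn -1·90°
n=3: pose=(6,-2,N); sL=45/61, sR=45/73; mL=3015/4453, mR=45/61; mL+mR=6300/4453 → advance +1; mR−mL=270/4453 → turn +1·90°
n=4: pose=(6,-1,W); sL=90/197, sR=90/101; mL=13410/19897, mR=90/197; mL+mR=22500/19897 → advance +1; mR−mL=-4320/19897 → turn -1·90°
n=5: pose=(5,-1,N); sL=9/10, sR=45/58; mL=243/290, mR=9/10; mL+mR=252/145 → advance +1; mR−mL=9/145 → turn +1·90°
n=6: pose=(5,0,W); sL=90/169, sR=10/9; mL=1250/1521, mR=90/169; mL+mR=2060/1521 → advance +1; mR−mL=-440/1521 → turn -1·90°

0 90/169 90/281 20250/47489 90/169 6 -3 E
1 45/74 1/2 41/74 45/74 7 -3 N
2 90/229 18/25 3186/5725 90/229 7 -2 W
3 45/61 45/73 3015/4453 45/61 6 -2 N
4 90/197 90/101 13410/19897 90/197 6 -1 W
5 9/10 45/58 243/290 9/10 5 -1 N
6 90/169 10/9 1250/1521 90/169 5 0 W
final 4 0 N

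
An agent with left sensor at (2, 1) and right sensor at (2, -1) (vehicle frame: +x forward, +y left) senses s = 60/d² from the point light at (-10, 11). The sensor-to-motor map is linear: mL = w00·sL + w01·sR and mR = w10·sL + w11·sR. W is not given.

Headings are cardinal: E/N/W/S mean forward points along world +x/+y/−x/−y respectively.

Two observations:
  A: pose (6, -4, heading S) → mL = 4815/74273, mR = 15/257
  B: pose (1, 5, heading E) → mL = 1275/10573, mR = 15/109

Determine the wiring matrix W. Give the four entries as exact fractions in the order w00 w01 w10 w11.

-1/2 1 0 1/2

obs A: pose=(6,-4,S) → sL=30/289, sR=30/257, mL=4815/74273, mR=15/257
obs B: pose=(1,5,E) → sL=30/97, sR=30/109, mL=1275/10573, mR=15/109
sensor matrix S = [[30/289, 30/257], [30/97, 30/109]]; det S = -5914800/785288429
solve [mL_A; mL_B] = S·[w00; w01] and [mR_A; mR_B] = S·[w10; w11]:
  w00 = -1/2, w01 = 1, w10 = 0, w11 = 1/2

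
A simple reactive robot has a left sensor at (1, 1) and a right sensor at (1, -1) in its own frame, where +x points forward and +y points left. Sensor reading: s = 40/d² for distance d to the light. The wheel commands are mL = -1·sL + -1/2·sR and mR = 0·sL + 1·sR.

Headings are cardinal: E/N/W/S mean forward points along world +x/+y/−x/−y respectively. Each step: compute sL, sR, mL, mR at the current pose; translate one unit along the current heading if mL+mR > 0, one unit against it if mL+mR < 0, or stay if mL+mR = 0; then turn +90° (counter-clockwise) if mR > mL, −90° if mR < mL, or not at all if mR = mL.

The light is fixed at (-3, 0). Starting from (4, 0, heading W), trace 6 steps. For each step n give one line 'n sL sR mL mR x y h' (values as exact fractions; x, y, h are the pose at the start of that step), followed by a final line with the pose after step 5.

n=0: pose=(4,0,W); sL=40/37, sR=40/37; mL=-60/37, mR=40/37; mL+mR=-20/37 → advance -1; mR−mL=100/37 → turn +1·90°
n=1: pose=(5,0,S); sL=20/41, sR=4/5; mL=-182/205, mR=4/5; mL+mR=-18/205 → advance -1; mR−mL=346/205 → turn +1·90°
n=2: pose=(5,1,E); sL=8/17, sR=40/81; mL=-988/1377, mR=40/81; mL+mR=-308/1377 → advance -1; mR−mL=556/459 → turn +1·90°
n=3: pose=(4,1,N); sL=1, sR=10/17; mL=-22/17, mR=10/17; mL+mR=-12/17 → advance -1; mR−mL=32/17 → turn +1·90°
n=4: pose=(4,0,W); sL=40/37, sR=40/37; mL=-60/37, mR=40/37; mL+mR=-20/37 → advance -1; mR−mL=100/37 → turn +1·90°
n=5: pose=(5,0,S); sL=20/41, sR=4/5; mL=-182/205, mR=4/5; mL+mR=-18/205 → advance -1; mR−mL=346/205 → turn +1·90°

0 40/37 40/37 -60/37 40/37 4 0 W
1 20/41 4/5 -182/205 4/5 5 0 S
2 8/17 40/81 -988/1377 40/81 5 1 E
3 1 10/17 -22/17 10/17 4 1 N
4 40/37 40/37 -60/37 40/37 4 0 W
5 20/41 4/5 -182/205 4/5 5 0 S
final 5 1 E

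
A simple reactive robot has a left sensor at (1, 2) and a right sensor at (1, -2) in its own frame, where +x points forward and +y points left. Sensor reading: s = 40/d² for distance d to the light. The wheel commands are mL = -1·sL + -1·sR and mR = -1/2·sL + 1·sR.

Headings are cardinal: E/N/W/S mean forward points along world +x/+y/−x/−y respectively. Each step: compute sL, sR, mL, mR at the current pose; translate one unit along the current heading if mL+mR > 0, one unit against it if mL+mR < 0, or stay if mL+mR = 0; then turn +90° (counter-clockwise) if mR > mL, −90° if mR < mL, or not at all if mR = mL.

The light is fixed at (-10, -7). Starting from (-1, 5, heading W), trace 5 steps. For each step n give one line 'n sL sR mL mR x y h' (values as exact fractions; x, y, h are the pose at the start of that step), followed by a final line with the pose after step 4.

n=0: pose=(-1,5,W); sL=10/41, sR=2/13; mL=-212/533, mR=17/533; mL+mR=-15/41 → advance -1; mR−mL=229/533 → turn +1·90°
n=1: pose=(0,5,S); sL=8/53, sR=8/37; mL=-720/1961, mR=276/1961; mL+mR=-12/53 → advance -1; mR−mL=996/1961 → turn +1·90°
n=2: pose=(0,6,E); sL=20/173, sR=20/121; mL=-5880/20933, mR=2250/20933; mL+mR=-30/173 → advance -1; mR−mL=8130/20933 → turn +1·90°
n=3: pose=(-1,6,N); sL=8/49, sR=40/317; mL=-4496/15533, mR=692/15533; mL+mR=-12/49 → advance -1; mR−mL=5188/15533 → turn +1·90°
n=4: pose=(-1,5,W); sL=10/41, sR=2/13; mL=-212/533, mR=17/533; mL+mR=-15/41 → advance -1; mR−mL=229/533 → turn +1·90°

0 10/41 2/13 -212/533 17/533 -1 5 W
1 8/53 8/37 -720/1961 276/1961 0 5 S
2 20/173 20/121 -5880/20933 2250/20933 0 6 E
3 8/49 40/317 -4496/15533 692/15533 -1 6 N
4 10/41 2/13 -212/533 17/533 -1 5 W
final 0 5 S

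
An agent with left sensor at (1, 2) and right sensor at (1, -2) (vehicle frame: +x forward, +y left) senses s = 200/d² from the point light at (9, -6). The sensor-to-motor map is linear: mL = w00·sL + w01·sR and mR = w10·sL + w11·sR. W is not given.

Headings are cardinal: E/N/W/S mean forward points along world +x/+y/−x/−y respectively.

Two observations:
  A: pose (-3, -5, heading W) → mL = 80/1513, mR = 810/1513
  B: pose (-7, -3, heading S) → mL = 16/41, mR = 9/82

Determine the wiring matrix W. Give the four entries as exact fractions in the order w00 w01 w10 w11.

obs A: pose=(-3,-5,W) → sL=20/17, sR=100/89, mL=80/1513, mR=810/1513
obs B: pose=(-7,-3,S) → sL=1, sR=25/41, mL=16/41, mR=9/82
sensor matrix S = [[20/17, 100/89], [1, 25/41]]; det S = -25200/62033
solve [mL_A; mL_B] = S·[w00; w01] and [mR_A; mR_B] = S·[w10; w11]:
  w00 = 1, w01 = -1, w10 = -1/2, w11 = 1

1 -1 -1/2 1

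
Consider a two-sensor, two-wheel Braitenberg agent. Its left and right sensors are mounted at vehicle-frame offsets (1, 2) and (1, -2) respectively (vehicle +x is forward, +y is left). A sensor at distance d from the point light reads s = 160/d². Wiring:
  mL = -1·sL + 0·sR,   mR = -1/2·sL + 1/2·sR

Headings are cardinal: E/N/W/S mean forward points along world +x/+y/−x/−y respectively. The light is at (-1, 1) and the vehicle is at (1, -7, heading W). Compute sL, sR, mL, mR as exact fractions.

160/101 160/37 -160/101 5120/3737

left sensor world pos  = (0, -9); dL² = 101
right sensor world pos = (0, -5); dR² = 37
sL = 160/101 = 160/101
sR = 160/37 = 160/37
mL = -1·sL + 0·sR = -160/101
mR = -1/2·sL + 1/2·sR = 5120/3737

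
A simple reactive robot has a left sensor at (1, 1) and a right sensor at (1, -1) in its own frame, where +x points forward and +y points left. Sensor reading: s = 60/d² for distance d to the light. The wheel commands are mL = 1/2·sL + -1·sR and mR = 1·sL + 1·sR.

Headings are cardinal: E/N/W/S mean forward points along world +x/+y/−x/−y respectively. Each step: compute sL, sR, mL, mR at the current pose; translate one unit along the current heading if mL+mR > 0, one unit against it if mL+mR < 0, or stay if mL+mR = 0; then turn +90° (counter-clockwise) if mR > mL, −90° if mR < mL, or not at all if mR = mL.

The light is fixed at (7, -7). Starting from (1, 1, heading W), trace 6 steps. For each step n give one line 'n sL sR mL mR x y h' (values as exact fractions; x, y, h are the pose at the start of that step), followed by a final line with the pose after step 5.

n=0: pose=(1,1,W); sL=30/49, sR=6/13; mL=-99/637, mR=684/637; mL+mR=45/49 → advance +1; mR−mL=783/637 → turn +1·90°
n=1: pose=(0,1,S); sL=12/17, sR=60/113; mL=-342/1921, mR=2376/1921; mL+mR=18/17 → advance +1; mR−mL=2718/1921 → turn +1·90°
n=2: pose=(0,0,E); sL=3/5, sR=5/6; mL=-8/15, mR=43/30; mL+mR=9/10 → advance +1; mR−mL=59/30 → turn +1·90°
n=3: pose=(1,0,N); sL=60/113, sR=60/89; mL=-4110/10057, mR=12120/10057; mL+mR=90/113 → advance +1; mR−mL=16230/10057 → turn +1·90°
n=4: pose=(1,1,W); sL=30/49, sR=6/13; mL=-99/637, mR=684/637; mL+mR=45/49 → advance +1; mR−mL=783/637 → turn +1·90°
n=5: pose=(0,1,S); sL=12/17, sR=60/113; mL=-342/1921, mR=2376/1921; mL+mR=18/17 → advance +1; mR−mL=2718/1921 → turn +1·90°

0 30/49 6/13 -99/637 684/637 1 1 W
1 12/17 60/113 -342/1921 2376/1921 0 1 S
2 3/5 5/6 -8/15 43/30 0 0 E
3 60/113 60/89 -4110/10057 12120/10057 1 0 N
4 30/49 6/13 -99/637 684/637 1 1 W
5 12/17 60/113 -342/1921 2376/1921 0 1 S
final 0 0 E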